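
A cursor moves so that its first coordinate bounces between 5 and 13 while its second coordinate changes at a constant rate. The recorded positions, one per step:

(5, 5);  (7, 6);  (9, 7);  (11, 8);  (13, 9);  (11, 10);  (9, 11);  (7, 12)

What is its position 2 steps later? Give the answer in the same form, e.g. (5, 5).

(7, 14)

The first coordinate reflects between 5 and 13, moving 2 per step.
  step 8: 7 → 5
  step 9: 5 → 7
The second coordinate changes by +1 each step: at step 9 it is 14.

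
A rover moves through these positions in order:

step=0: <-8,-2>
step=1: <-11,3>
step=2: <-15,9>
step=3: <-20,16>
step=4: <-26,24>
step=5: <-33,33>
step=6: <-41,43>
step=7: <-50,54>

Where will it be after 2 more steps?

<-71,79>

Taking differences between consecutive positions: <-3,+5>, <-4,+6>, <-5,+7>, <-6,+8>, <-7,+9>, <-8,+10>, <-9,+11>. These grow by <-1,+1> each step.
step 8: <-50,54> + <-10,+12> → <-60,66>
step 9: <-60,66> + <-11,+13> → <-71,79>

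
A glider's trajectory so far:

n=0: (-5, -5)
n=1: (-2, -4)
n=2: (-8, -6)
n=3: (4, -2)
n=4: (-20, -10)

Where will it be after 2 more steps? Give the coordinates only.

Consecutive displacements (+3, +1), (-6, -2), (+12, +4), (-24, -8) scale by a factor of -2 each step.
step 5: (-20, -10) + (+48, +16) → (28, 6)
step 6: (28, 6) + (-96, -32) → (-68, -26)

(-68, -26)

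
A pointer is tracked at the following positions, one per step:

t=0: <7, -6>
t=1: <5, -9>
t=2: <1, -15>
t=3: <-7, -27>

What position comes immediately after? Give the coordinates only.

<-23, -51>

Step-to-step displacements: <-2, -3>, <-4, -6>, <-8, -12>; each is 2× the previous.
step 4: <-7, -27> + <-16, -24> → <-23, -51>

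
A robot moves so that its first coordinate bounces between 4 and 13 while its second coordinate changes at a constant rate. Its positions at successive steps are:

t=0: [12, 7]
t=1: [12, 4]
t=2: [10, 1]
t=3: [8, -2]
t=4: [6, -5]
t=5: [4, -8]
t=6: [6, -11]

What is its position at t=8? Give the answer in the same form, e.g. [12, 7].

[10, -17]

The first coordinate reflects between 4 and 13, moving 2 per step.
  step 7: 6 → 8
  step 8: 8 → 10
The second coordinate changes by -3 each step: at step 8 it is -17.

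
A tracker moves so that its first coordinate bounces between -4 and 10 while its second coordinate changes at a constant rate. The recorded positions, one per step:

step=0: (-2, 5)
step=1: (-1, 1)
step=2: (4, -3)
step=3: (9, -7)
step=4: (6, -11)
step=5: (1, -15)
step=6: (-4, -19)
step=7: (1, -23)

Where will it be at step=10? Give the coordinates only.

(4, -35)

The first coordinate travels 5 per step and bounces off the walls at -4 and 10.
  step 8: 1 → 6
  step 9: 6 → 9
  step 10: 9 → 4
The second coordinate changes by -4 each step: at step 10 it is -35.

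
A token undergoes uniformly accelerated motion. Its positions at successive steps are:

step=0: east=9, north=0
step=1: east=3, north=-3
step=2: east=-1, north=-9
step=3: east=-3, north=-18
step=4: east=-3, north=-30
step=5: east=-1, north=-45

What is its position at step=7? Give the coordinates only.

east=9, north=-84

Taking differences between consecutive positions: (-6, -3), (-4, -6), (-2, -9), (+0, -12), (+2, -15). These grow by (+2, -3) each step.
step 6: east=-1, north=-45 + (+4, -18) → east=3, north=-63
step 7: east=3, north=-63 + (+6, -21) → east=9, north=-84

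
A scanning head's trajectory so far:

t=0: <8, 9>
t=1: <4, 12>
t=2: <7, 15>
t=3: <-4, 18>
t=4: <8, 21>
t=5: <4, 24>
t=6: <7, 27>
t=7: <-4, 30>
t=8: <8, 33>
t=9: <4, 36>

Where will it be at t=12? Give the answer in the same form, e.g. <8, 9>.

The first coordinate repeats the cycle [8, 4, 7, -4] with period 4; step 12 mod 4 = 0, giving 8.
The second coordinate changes by +3 each step, so at step 12 it is 9 + 12·(3) = 45.

<8, 45>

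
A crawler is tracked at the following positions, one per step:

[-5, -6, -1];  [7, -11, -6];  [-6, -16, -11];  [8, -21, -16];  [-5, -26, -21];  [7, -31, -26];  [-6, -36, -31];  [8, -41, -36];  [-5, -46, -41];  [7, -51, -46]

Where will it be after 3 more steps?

[-5, -66, -61]

The first coordinate repeats the cycle [-5, 7, -6, 8] with period 4; step 12 mod 4 = 0, giving -5.
The second coordinate changes by -5 each step, so at step 12 it is -6 + 12·(-5) = -66.
The third coordinate changes by -5 each step, so at step 12 it is -1 + 12·(-5) = -61.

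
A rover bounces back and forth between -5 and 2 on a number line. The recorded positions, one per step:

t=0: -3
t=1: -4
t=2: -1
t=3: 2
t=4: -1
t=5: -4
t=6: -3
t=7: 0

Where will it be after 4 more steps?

-2

The value reflects between -5 and 2, moving 3 per step.
  step 8: 0 → 1
  step 9: 1 → -2
  step 10: -2 → -5
  step 11: -5 → -2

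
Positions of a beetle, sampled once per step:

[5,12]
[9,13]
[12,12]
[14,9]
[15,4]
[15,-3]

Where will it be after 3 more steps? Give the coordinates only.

First differences are [+4,+1], [+3,-1], [+2,-3], [+1,-5], [+0,-7]; their common second difference is [-1,-2] (constant acceleration).
step 6: [15,-3] + [-1,-9] → [14,-12]
step 7: [14,-12] + [-2,-11] → [12,-23]
step 8: [12,-23] + [-3,-13] → [9,-36]

[9,-36]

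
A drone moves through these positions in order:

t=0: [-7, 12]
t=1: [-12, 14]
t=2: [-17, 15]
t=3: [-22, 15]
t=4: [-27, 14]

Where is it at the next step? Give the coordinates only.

[-32, 12]

Taking differences between consecutive positions: [-5, +2], [-5, +1], [-5, +0], [-5, -1]. These grow by [+0, -1] each step.
step 5: [-27, 14] + [-5, -2] → [-32, 12]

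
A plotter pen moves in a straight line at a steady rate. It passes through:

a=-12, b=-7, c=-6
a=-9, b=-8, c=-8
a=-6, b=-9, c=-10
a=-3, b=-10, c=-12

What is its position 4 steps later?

a=9, b=-14, c=-20

Constant displacement of (+3, -1, -2) per step.
step 4: a=-3, b=-10, c=-12 + (+3, -1, -2) → a=0, b=-11, c=-14
step 5: a=0, b=-11, c=-14 + (+3, -1, -2) → a=3, b=-12, c=-16
step 6: a=3, b=-12, c=-16 + (+3, -1, -2) → a=6, b=-13, c=-18
step 7: a=6, b=-13, c=-18 + (+3, -1, -2) → a=9, b=-14, c=-20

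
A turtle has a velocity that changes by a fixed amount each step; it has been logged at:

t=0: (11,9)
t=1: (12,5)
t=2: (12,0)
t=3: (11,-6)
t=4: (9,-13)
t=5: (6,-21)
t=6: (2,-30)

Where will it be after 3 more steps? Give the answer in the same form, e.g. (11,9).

First differences are (+1,-4), (+0,-5), (-1,-6), (-2,-7), (-3,-8), (-4,-9); their common second difference is (-1,-1) (constant acceleration).
step 7: (2,-30) + (-5,-10) → (-3,-40)
step 8: (-3,-40) + (-6,-11) → (-9,-51)
step 9: (-9,-51) + (-7,-12) → (-16,-63)

(-16,-63)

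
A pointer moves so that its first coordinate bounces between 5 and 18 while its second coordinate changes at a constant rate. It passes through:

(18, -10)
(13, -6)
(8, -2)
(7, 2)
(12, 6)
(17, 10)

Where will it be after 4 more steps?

(11, 26)

The first coordinate reflects between 5 and 18, moving 5 per step.
  step 6: 17 → 14
  step 7: 14 → 9
  step 8: 9 → 6
  step 9: 6 → 11
The second coordinate changes by +4 each step: at step 9 it is 26.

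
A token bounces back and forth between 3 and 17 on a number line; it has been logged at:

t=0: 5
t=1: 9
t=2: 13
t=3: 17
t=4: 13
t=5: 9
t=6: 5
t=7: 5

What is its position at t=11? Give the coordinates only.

The value reflects between 3 and 17, moving 4 per step.
  step 8: 5 → 9
  step 9: 9 → 13
  step 10: 13 → 17
  step 11: 17 → 13

13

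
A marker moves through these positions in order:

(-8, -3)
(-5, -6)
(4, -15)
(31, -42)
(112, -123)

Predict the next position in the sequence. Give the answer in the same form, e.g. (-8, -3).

(355, -366)

Step-to-step displacements: (+3, -3), (+9, -9), (+27, -27), (+81, -81); each is 3× the previous.
step 5: (112, -123) + (+243, -243) → (355, -366)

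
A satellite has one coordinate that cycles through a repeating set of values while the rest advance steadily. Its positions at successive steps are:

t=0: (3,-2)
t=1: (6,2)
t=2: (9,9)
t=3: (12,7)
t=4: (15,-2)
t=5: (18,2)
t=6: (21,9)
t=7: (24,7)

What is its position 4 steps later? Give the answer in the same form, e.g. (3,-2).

The first coordinate changes by +3 each step, so at step 11 it is 3 + 11·(3) = 36.
The second coordinate repeats the cycle [-2, 2, 9, 7] with period 4; step 11 mod 4 = 3, giving 7.

(36,7)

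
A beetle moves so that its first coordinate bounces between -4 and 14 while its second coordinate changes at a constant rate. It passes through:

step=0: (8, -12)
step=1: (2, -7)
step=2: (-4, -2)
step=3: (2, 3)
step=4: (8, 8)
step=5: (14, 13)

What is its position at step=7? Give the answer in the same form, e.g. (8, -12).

The first coordinate travels 6 per step and bounces off the walls at -4 and 14.
  step 6: 14 → 8
  step 7: 8 → 2
The second coordinate changes by +5 each step: at step 7 it is 23.

(2, 23)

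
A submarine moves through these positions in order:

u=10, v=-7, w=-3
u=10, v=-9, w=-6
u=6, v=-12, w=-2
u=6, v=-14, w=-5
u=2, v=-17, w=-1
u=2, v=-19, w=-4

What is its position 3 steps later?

u=-6, v=-27, w=1

Differencing gives (+0, -2, -3), (-4, -3, +4), (+0, -2, -3), (-4, -3, +4), (+0, -2, -3). This is the pattern (+0, -2, -3), (-4, -3, +4) repeated.
step 6: apply (-4, -3, +4) → u=-2, v=-22, w=0
step 7: apply (+0, -2, -3) → u=-2, v=-24, w=-3
step 8: apply (-4, -3, +4) → u=-6, v=-27, w=1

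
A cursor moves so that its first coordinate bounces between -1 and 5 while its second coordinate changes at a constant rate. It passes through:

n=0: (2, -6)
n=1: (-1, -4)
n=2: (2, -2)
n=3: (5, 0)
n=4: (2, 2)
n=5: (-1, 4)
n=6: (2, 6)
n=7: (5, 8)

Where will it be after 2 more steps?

(-1, 12)

The first coordinate reflects between -1 and 5, moving 3 per step.
  step 8: 5 → 2
  step 9: 2 → -1
The second coordinate changes by +2 each step: at step 9 it is 12.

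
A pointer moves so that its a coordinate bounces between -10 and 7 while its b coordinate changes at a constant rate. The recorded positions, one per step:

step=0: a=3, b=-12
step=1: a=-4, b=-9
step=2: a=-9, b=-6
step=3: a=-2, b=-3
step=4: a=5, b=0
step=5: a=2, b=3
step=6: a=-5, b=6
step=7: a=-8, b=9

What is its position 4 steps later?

a=-6, b=21

The a coordinate reflects between -10 and 7, moving 7 per step.
  step 8: -8 → -1
  step 9: -1 → 6
  step 10: 6 → 1
  step 11: 1 → -6
The b coordinate changes by +3 each step: at step 11 it is 21.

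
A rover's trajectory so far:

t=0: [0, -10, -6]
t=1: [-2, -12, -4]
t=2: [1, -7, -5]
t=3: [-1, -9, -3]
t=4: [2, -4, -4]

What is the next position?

[0, -6, -2]

Differencing gives [-2, -2, +2], [+3, +5, -1], [-2, -2, +2], [+3, +5, -1]. This is the pattern [-2, -2, +2], [+3, +5, -1] repeated.
step 5: apply [-2, -2, +2] → [0, -6, -2]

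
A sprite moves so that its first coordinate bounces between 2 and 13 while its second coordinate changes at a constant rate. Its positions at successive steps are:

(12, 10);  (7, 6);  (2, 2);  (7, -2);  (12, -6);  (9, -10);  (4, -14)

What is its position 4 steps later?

(6, -30)

The first coordinate reflects between 2 and 13, moving 5 per step.
  step 7: 4 → 5
  step 8: 5 → 10
  step 9: 10 → 11
  step 10: 11 → 6
The second coordinate changes by -4 each step: at step 10 it is -30.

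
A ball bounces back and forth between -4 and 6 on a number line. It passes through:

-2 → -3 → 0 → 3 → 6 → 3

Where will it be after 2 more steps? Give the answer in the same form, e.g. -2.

-3

The value travels 3 per step and bounces off the walls at -4 and 6.
  step 6: 3 → 0
  step 7: 0 → -3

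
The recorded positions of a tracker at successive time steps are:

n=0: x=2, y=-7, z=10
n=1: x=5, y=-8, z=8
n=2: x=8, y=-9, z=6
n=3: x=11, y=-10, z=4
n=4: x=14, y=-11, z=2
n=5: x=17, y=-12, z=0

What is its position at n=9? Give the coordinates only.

x=29, y=-16, z=-8

Each step adds (+3,-1,-2) to the position.
step 6: x=17, y=-12, z=0 + (+3,-1,-2) → x=20, y=-13, z=-2
step 7: x=20, y=-13, z=-2 + (+3,-1,-2) → x=23, y=-14, z=-4
step 8: x=23, y=-14, z=-4 + (+3,-1,-2) → x=26, y=-15, z=-6
step 9: x=26, y=-15, z=-6 + (+3,-1,-2) → x=29, y=-16, z=-8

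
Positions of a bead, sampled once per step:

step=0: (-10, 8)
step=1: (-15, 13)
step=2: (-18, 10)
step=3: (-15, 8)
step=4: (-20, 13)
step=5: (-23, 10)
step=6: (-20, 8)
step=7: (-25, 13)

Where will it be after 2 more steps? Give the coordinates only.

(-25, 8)

The moves between consecutive positions are (-5, +5), (-3, -3), (+3, -2), (-5, +5), (-3, -3), (+3, -2), (-5, +5); they repeat the 3-cycle [(-5, +5), (-3, -3), (+3, -2)].
step 8: apply (-3, -3) → (-28, 10)
step 9: apply (+3, -2) → (-25, 8)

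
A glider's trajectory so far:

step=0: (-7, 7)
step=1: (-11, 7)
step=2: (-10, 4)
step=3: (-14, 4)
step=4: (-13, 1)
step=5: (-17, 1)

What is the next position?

(-16, -2)

Step-to-step displacements: (-4, +0), (+1, -3), (-4, +0), (+1, -3), (-4, +0) — a repeating cycle of length 2.
step 6: apply (+1, -3) → (-16, -2)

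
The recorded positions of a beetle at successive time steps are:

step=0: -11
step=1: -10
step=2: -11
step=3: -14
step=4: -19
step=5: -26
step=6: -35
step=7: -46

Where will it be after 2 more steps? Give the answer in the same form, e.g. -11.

Successive displacements: +1, -1, -3, -5, -7, -9, -11 — each changes by -2.
step 8: -46 − 13 → -59
step 9: -59 − 15 → -74

-74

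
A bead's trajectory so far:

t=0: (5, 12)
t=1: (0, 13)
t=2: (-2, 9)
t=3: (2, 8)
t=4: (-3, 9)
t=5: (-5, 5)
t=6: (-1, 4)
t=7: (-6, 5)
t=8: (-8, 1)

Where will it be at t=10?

(-9, 1)

Step-to-step displacements: (-5, +1), (-2, -4), (+4, -1), (-5, +1), (-2, -4), (+4, -1), (-5, +1), (-2, -4) — a repeating cycle of length 3.
step 9: apply (+4, -1) → (-4, 0)
step 10: apply (-5, +1) → (-9, 1)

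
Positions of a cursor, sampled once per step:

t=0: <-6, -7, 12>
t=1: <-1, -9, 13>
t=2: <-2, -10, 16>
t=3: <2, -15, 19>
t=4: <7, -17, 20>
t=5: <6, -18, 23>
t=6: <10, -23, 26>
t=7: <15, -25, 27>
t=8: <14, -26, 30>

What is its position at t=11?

Differencing gives <+5, -2, +1>, <-1, -1, +3>, <+4, -5, +3>, <+5, -2, +1>, <-1, -1, +3>, <+4, -5, +3>, <+5, -2, +1>, <-1, -1, +3>. This is the pattern <+5, -2, +1>, <-1, -1, +3>, <+4, -5, +3> repeated.
step 9: apply <+4, -5, +3> → <18, -31, 33>
step 10: apply <+5, -2, +1> → <23, -33, 34>
step 11: apply <-1, -1, +3> → <22, -34, 37>

<22, -34, 37>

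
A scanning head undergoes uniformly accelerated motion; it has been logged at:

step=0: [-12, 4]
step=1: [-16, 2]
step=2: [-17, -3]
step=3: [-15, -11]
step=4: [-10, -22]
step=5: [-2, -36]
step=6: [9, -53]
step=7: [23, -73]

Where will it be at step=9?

[60, -122]

First differences are [-4, -2], [-1, -5], [+2, -8], [+5, -11], [+8, -14], [+11, -17], [+14, -20]; their common second difference is [+3, -3] (constant acceleration).
step 8: [23, -73] + [+17, -23] → [40, -96]
step 9: [40, -96] + [+20, -26] → [60, -122]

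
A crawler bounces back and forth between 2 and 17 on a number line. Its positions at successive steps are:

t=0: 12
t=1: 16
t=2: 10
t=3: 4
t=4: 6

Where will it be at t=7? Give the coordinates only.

10

The value travels 6 per step and bounces off the walls at 2 and 17.
  step 5: 6 → 12
  step 6: 12 → 16
  step 7: 16 → 10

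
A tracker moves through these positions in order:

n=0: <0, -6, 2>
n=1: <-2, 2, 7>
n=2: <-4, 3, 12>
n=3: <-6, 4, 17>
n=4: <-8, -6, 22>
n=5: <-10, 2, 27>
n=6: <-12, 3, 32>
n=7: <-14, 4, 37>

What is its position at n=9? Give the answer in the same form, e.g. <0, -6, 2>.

<-18, 2, 47>

First: linear, -2 per step → -18 at step 9.
Second: cycles through -6, 2, 3, 4 every 4 steps. Step 9 lands at position 1 of the cycle → 2.
Third: linear, +5 per step → 47 at step 9.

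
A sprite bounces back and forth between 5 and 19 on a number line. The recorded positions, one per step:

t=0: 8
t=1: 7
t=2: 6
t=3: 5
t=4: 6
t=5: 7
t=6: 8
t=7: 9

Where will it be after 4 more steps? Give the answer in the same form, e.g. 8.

13

The value reflects between 5 and 19, moving 1 per step.
  step 8: 9 → 10
  step 9: 10 → 11
  step 10: 11 → 12
  step 11: 12 → 13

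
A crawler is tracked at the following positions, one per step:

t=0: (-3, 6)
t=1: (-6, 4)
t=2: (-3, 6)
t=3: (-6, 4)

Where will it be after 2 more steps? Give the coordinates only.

(-6, 4)

Consecutive displacements (-3, -2), (+3, +2), (-3, -2) scale by a factor of -1 each step.
step 4: (-6, 4) + (+3, +2) → (-3, 6)
step 5: (-3, 6) + (-3, -2) → (-6, 4)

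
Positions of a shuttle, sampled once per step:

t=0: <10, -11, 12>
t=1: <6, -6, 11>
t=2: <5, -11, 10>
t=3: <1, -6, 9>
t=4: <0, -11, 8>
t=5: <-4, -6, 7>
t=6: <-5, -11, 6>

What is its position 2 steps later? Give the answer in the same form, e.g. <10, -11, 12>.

<-10, -11, 4>

Step-to-step displacements: <-4, +5, -1>, <-1, -5, -1>, <-4, +5, -1>, <-1, -5, -1>, <-4, +5, -1>, <-1, -5, -1> — a repeating cycle of length 2.
step 7: apply <-4, +5, -1> → <-9, -6, 5>
step 8: apply <-1, -5, -1> → <-10, -11, 4>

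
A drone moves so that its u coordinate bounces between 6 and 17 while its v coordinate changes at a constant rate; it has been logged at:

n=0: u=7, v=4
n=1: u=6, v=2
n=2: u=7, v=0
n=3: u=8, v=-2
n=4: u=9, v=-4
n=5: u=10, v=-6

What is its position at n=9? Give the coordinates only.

u=14, v=-14

The u coordinate reflects between 6 and 17, moving 1 per step.
  step 6: 10 → 11
  step 7: 11 → 12
  step 8: 12 → 13
  step 9: 13 → 14
The v coordinate changes by -2 each step: at step 9 it is -14.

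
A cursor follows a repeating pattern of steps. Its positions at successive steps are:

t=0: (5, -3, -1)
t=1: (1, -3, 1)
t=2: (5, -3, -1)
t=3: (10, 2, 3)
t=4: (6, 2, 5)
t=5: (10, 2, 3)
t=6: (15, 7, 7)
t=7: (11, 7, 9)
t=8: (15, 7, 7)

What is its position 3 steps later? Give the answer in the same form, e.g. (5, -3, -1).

Step-to-step displacements: (-4, +0, +2), (+4, +0, -2), (+5, +5, +4), (-4, +0, +2), (+4, +0, -2), (+5, +5, +4), (-4, +0, +2), (+4, +0, -2) — a repeating cycle of length 3.
step 9: apply (+5, +5, +4) → (20, 12, 11)
step 10: apply (-4, +0, +2) → (16, 12, 13)
step 11: apply (+4, +0, -2) → (20, 12, 11)

(20, 12, 11)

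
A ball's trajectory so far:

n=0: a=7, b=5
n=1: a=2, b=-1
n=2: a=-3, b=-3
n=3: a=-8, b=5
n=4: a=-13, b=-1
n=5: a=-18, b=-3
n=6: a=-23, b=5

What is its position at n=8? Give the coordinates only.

a=-33, b=-3

A: linear, -5 per step → -33 at step 8.
B: cycles through 5, -1, -3 every 3 steps. Step 8 lands at position 2 of the cycle → -3.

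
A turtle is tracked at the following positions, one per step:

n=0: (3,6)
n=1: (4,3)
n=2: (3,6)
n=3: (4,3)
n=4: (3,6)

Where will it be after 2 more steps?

(3,6)

Step-to-step displacements: (+1,-3), (-1,+3), (+1,-3), (-1,+3); each is -1× the previous.
step 5: (3,6) + (+1,-3) → (4,3)
step 6: (4,3) + (-1,+3) → (3,6)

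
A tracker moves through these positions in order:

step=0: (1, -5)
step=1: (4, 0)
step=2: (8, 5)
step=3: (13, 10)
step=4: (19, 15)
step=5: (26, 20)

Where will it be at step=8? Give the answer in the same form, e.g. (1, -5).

Successive displacements: (+3, +5), (+4, +5), (+5, +5), (+6, +5), (+7, +5) — each changes by (+1, +0).
step 6: (26, 20) + (+8, +5) → (34, 25)
step 7: (34, 25) + (+9, +5) → (43, 30)
step 8: (43, 30) + (+10, +5) → (53, 35)

(53, 35)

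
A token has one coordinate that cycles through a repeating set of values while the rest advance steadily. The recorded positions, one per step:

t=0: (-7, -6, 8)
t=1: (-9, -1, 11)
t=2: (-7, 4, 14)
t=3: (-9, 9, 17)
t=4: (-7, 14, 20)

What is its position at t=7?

(-9, 29, 29)

The first coordinate repeats the cycle [-7, -9] with period 2; step 7 mod 2 = 1, giving -9.
The second coordinate changes by +5 each step, so at step 7 it is -6 + 7·(5) = 29.
The third coordinate changes by +3 each step, so at step 7 it is 8 + 7·(3) = 29.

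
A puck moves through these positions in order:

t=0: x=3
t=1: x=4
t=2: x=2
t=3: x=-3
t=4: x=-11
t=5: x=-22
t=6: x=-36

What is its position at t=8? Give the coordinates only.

x=-73

First differences are +1, -2, -5, -8, -11, -14; their common second difference is -3 (constant acceleration).
step 7: -36 − 17 → x=-53
step 8: -53 − 20 → x=-73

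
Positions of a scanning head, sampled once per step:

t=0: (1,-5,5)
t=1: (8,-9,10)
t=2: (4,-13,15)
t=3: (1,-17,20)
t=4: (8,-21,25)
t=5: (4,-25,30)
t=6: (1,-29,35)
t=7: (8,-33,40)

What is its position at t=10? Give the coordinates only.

(8,-45,55)

The first coordinate repeats the cycle [1, 8, 4] with period 3; step 10 mod 3 = 1, giving 8.
The second coordinate changes by -4 each step, so at step 10 it is -5 + 10·(-4) = -45.
The third coordinate changes by +5 each step, so at step 10 it is 5 + 10·(5) = 55.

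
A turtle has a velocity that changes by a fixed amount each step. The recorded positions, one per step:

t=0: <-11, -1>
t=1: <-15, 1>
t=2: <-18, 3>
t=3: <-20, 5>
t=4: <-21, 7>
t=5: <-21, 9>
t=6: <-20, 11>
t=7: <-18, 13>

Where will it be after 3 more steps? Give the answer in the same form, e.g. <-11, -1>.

<-6, 19>

Successive displacements: <-4, +2>, <-3, +2>, <-2, +2>, <-1, +2>, <+0, +2>, <+1, +2>, <+2, +2> — each changes by <+1, +0>.
step 8: <-18, 13> + <+3, +2> → <-15, 15>
step 9: <-15, 15> + <+4, +2> → <-11, 17>
step 10: <-11, 17> + <+5, +2> → <-6, 19>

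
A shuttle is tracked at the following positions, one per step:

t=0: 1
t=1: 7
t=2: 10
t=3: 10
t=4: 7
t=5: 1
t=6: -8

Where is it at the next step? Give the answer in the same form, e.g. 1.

-20

First differences are +6, +3, +0, -3, -6, -9; their common second difference is -3 (constant acceleration).
step 7: -8 − 12 → -20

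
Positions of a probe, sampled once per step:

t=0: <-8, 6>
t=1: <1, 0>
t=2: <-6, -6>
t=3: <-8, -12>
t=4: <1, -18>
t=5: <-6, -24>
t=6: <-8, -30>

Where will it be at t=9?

The first coordinate repeats the cycle [-8, 1, -6] with period 3; step 9 mod 3 = 0, giving -8.
The second coordinate changes by -6 each step, so at step 9 it is 6 + 9·(-6) = -48.

<-8, -48>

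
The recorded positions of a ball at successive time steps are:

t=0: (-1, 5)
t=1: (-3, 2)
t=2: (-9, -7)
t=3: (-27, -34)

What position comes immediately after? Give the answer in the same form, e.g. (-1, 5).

(-81, -115)

The jumps are (-2, -3), (-6, -9), (-18, -27) — a geometric progression with ratio 3.
step 4: (-27, -34) + (-54, -81) → (-81, -115)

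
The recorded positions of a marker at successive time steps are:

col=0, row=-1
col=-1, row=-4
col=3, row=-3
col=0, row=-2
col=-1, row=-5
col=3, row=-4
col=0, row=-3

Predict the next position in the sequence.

The moves between consecutive positions are (-1, -3), (+4, +1), (-3, +1), (-1, -3), (+4, +1), (-3, +1); they repeat the 3-cycle [(-1, -3), (+4, +1), (-3, +1)].
step 7: apply (-1, -3) → col=-1, row=-6

col=-1, row=-6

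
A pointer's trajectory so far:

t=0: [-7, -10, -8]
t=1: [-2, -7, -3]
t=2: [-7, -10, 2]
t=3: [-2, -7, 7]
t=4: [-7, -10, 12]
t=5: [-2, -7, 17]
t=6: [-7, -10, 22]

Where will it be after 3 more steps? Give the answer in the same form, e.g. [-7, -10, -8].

Differencing gives [+5, +3, +5], [-5, -3, +5], [+5, +3, +5], [-5, -3, +5], [+5, +3, +5], [-5, -3, +5]. This is the pattern [+5, +3, +5], [-5, -3, +5] repeated.
step 7: apply [+5, +3, +5] → [-2, -7, 27]
step 8: apply [-5, -3, +5] → [-7, -10, 32]
step 9: apply [+5, +3, +5] → [-2, -7, 37]

[-2, -7, 37]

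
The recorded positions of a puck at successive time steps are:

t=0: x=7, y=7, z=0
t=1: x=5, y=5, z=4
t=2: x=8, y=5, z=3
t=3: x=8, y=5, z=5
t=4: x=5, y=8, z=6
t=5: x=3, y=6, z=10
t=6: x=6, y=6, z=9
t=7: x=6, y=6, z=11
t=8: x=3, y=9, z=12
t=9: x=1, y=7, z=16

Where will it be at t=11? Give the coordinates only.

The moves between consecutive positions are (-2, -2, +4), (+3, +0, -1), (+0, +0, +2), (-3, +3, +1), (-2, -2, +4), (+3, +0, -1), (+0, +0, +2), (-3, +3, +1), (-2, -2, +4); they repeat the 4-cycle [(-2, -2, +4), (+3, +0, -1), (+0, +0, +2), (-3, +3, +1)].
step 10: apply (+3, +0, -1) → x=4, y=7, z=15
step 11: apply (+0, +0, +2) → x=4, y=7, z=17

x=4, y=7, z=17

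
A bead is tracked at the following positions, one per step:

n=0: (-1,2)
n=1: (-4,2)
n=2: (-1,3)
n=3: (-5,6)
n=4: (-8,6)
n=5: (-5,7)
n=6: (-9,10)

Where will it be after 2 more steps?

(-9,11)

Differencing gives (-3,+0), (+3,+1), (-4,+3), (-3,+0), (+3,+1), (-4,+3). This is the pattern (-3,+0), (+3,+1), (-4,+3) repeated.
step 7: apply (-3,+0) → (-12,10)
step 8: apply (+3,+1) → (-9,11)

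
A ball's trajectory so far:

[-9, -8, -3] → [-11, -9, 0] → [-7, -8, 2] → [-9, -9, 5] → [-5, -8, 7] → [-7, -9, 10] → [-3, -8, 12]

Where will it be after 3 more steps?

Step-to-step displacements: [-2, -1, +3], [+4, +1, +2], [-2, -1, +3], [+4, +1, +2], [-2, -1, +3], [+4, +1, +2] — a repeating cycle of length 2.
step 7: apply [-2, -1, +3] → [-5, -9, 15]
step 8: apply [+4, +1, +2] → [-1, -8, 17]
step 9: apply [-2, -1, +3] → [-3, -9, 20]

[-3, -9, 20]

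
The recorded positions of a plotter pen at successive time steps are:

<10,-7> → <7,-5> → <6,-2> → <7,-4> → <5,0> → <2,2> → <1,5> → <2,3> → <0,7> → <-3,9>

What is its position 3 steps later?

<-5,14>

Differencing gives <-3,+2>, <-1,+3>, <+1,-2>, <-2,+4>, <-3,+2>, <-1,+3>, <+1,-2>, <-2,+4>, <-3,+2>. This is the pattern <-3,+2>, <-1,+3>, <+1,-2>, <-2,+4> repeated.
step 10: apply <-1,+3> → <-4,12>
step 11: apply <+1,-2> → <-3,10>
step 12: apply <-2,+4> → <-5,14>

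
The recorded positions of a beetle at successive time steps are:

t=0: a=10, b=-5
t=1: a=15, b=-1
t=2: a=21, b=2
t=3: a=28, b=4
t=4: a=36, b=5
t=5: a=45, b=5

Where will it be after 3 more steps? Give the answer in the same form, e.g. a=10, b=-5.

First differences are (+5, +4), (+6, +3), (+7, +2), (+8, +1), (+9, +0); their common second difference is (+1, -1) (constant acceleration).
step 6: a=45, b=5 + (+10, -1) → a=55, b=4
step 7: a=55, b=4 + (+11, -2) → a=66, b=2
step 8: a=66, b=2 + (+12, -3) → a=78, b=-1

a=78, b=-1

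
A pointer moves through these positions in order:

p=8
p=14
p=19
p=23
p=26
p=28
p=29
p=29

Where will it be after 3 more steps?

Taking differences between consecutive positions: +6, +5, +4, +3, +2, +1, +0. These grow by -1 each step.
step 8: 29 − 1 → p=28
step 9: 28 − 2 → p=26
step 10: 26 − 3 → p=23

p=23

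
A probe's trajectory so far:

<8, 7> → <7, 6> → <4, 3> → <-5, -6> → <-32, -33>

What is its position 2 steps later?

<-356, -357>

Step-to-step displacements: <-1, -1>, <-3, -3>, <-9, -9>, <-27, -27>; each is 3× the previous.
step 5: <-32, -33> + <-81, -81> → <-113, -114>
step 6: <-113, -114> + <-243, -243> → <-356, -357>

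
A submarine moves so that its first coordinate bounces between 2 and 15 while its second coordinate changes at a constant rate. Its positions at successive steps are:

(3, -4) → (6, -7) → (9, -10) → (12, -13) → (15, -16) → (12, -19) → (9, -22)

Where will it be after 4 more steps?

(7, -34)

The first coordinate travels 3 per step and bounces off the walls at 2 and 15.
  step 7: 9 → 6
  step 8: 6 → 3
  step 9: 3 → 4
  step 10: 4 → 7
The second coordinate changes by -3 each step: at step 10 it is -34.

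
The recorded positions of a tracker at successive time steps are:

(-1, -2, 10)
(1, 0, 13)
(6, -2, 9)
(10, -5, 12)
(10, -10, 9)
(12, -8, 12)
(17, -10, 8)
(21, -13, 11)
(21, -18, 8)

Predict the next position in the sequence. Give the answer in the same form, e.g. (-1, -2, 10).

The moves between consecutive positions are (+2, +2, +3), (+5, -2, -4), (+4, -3, +3), (+0, -5, -3), (+2, +2, +3), (+5, -2, -4), (+4, -3, +3), (+0, -5, -3); they repeat the 4-cycle [(+2, +2, +3), (+5, -2, -4), (+4, -3, +3), (+0, -5, -3)].
step 9: apply (+2, +2, +3) → (23, -16, 11)

(23, -16, 11)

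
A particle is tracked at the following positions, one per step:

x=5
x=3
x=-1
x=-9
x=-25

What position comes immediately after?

x=-57

The jumps are -2, -4, -8, -16 — a geometric progression with ratio 2.
step 5: -25 − 32 → x=-57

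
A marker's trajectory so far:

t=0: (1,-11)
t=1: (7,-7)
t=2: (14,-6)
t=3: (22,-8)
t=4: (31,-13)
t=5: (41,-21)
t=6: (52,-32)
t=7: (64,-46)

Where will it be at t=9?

(91,-83)

Successive displacements: (+6,+4), (+7,+1), (+8,-2), (+9,-5), (+10,-8), (+11,-11), (+12,-14) — each changes by (+1,-3).
step 8: (64,-46) + (+13,-17) → (77,-63)
step 9: (77,-63) + (+14,-20) → (91,-83)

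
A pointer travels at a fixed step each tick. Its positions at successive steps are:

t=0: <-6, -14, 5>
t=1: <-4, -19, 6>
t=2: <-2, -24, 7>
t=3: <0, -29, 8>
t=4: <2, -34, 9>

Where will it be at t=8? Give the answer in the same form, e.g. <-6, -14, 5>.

<10, -54, 13>

Each step adds <+2, -5, +1> to the position.
step 5: <2, -34, 9> + <+2, -5, +1> → <4, -39, 10>
step 6: <4, -39, 10> + <+2, -5, +1> → <6, -44, 11>
step 7: <6, -44, 11> + <+2, -5, +1> → <8, -49, 12>
step 8: <8, -49, 12> + <+2, -5, +1> → <10, -54, 13>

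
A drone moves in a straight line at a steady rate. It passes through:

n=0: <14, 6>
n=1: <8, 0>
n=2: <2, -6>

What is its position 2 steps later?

<-10, -18>

Constant displacement of <-6, -6> per step.
step 3: <2, -6> + <-6, -6> → <-4, -12>
step 4: <-4, -12> + <-6, -6> → <-10, -18>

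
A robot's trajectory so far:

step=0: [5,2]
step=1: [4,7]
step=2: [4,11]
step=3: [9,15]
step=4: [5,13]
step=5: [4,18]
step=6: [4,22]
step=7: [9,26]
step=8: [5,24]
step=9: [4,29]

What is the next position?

The moves between consecutive positions are [-1,+5], [+0,+4], [+5,+4], [-4,-2], [-1,+5], [+0,+4], [+5,+4], [-4,-2], [-1,+5]; they repeat the 4-cycle [[-1,+5], [+0,+4], [+5,+4], [-4,-2]].
step 10: apply [+0,+4] → [4,33]

[4,33]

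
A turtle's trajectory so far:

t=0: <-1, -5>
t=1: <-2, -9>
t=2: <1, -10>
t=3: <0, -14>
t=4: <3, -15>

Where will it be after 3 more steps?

<4, -24>

Step-to-step displacements: <-1, -4>, <+3, -1>, <-1, -4>, <+3, -1> — a repeating cycle of length 2.
step 5: apply <-1, -4> → <2, -19>
step 6: apply <+3, -1> → <5, -20>
step 7: apply <-1, -4> → <4, -24>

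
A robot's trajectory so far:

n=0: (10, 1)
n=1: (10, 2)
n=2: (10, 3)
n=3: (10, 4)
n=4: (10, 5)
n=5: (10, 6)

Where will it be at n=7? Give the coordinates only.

(10, 8)

Constant displacement of (+0, +1) per step.
step 6: (10, 6) + (+0, +1) → (10, 7)
step 7: (10, 7) + (+0, +1) → (10, 8)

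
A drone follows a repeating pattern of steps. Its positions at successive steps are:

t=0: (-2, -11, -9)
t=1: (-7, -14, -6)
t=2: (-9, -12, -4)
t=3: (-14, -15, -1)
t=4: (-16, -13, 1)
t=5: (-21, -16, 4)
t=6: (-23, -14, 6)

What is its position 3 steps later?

(-35, -18, 14)

The moves between consecutive positions are (-5, -3, +3), (-2, +2, +2), (-5, -3, +3), (-2, +2, +2), (-5, -3, +3), (-2, +2, +2); they repeat the 2-cycle [(-5, -3, +3), (-2, +2, +2)].
step 7: apply (-5, -3, +3) → (-28, -17, 9)
step 8: apply (-2, +2, +2) → (-30, -15, 11)
step 9: apply (-5, -3, +3) → (-35, -18, 14)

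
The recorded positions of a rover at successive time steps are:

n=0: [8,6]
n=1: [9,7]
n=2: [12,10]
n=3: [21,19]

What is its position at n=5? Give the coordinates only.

Step-to-step displacements: [+1,+1], [+3,+3], [+9,+9]; each is 3× the previous.
step 4: [21,19] + [+27,+27] → [48,46]
step 5: [48,46] + [+81,+81] → [129,127]

[129,127]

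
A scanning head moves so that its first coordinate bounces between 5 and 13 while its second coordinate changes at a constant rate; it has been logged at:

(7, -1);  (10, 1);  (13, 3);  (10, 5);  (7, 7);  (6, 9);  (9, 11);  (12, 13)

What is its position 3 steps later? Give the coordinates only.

(5, 19)

The first coordinate travels 3 per step and bounces off the walls at 5 and 13.
  step 8: 12 → 11
  step 9: 11 → 8
  step 10: 8 → 5
The second coordinate changes by +2 each step: at step 10 it is 19.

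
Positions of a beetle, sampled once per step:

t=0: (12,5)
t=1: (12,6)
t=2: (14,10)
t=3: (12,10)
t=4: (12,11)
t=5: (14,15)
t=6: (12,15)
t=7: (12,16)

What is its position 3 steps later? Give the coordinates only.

Step-to-step displacements: (+0,+1), (+2,+4), (-2,+0), (+0,+1), (+2,+4), (-2,+0), (+0,+1) — a repeating cycle of length 3.
step 8: apply (+2,+4) → (14,20)
step 9: apply (-2,+0) → (12,20)
step 10: apply (+0,+1) → (12,21)

(12,21)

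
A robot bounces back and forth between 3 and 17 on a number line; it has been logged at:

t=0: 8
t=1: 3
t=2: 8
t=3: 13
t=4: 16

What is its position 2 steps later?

The value reflects between 3 and 17, moving 5 per step.
  step 5: 16 → 11
  step 6: 11 → 6

6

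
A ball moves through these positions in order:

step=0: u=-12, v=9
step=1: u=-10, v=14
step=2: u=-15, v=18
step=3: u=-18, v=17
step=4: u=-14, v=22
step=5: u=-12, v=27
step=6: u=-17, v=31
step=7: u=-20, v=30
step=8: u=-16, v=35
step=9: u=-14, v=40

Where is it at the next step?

The moves between consecutive positions are (+2,+5), (-5,+4), (-3,-1), (+4,+5), (+2,+5), (-5,+4), (-3,-1), (+4,+5), (+2,+5); they repeat the 4-cycle [(+2,+5), (-5,+4), (-3,-1), (+4,+5)].
step 10: apply (-5,+4) → u=-19, v=44

u=-19, v=44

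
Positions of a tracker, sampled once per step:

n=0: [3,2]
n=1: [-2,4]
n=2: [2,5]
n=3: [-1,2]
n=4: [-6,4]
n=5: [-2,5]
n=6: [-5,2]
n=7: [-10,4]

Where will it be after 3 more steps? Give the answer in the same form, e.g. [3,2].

Step-to-step displacements: [-5,+2], [+4,+1], [-3,-3], [-5,+2], [+4,+1], [-3,-3], [-5,+2] — a repeating cycle of length 3.
step 8: apply [+4,+1] → [-6,5]
step 9: apply [-3,-3] → [-9,2]
step 10: apply [-5,+2] → [-14,4]

[-14,4]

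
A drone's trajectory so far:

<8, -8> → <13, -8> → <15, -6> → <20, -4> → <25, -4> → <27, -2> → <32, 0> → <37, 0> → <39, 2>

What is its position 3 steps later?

<51, 6>

The moves between consecutive positions are <+5, +0>, <+2, +2>, <+5, +2>, <+5, +0>, <+2, +2>, <+5, +2>, <+5, +0>, <+2, +2>; they repeat the 3-cycle [<+5, +0>, <+2, +2>, <+5, +2>].
step 9: apply <+5, +2> → <44, 4>
step 10: apply <+5, +0> → <49, 4>
step 11: apply <+2, +2> → <51, 6>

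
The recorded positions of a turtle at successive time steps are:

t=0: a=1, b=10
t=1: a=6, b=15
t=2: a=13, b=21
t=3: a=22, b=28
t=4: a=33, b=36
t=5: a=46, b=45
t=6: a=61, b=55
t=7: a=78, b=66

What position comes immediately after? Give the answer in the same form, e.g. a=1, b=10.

a=97, b=78

Taking differences between consecutive positions: (+5, +5), (+7, +6), (+9, +7), (+11, +8), (+13, +9), (+15, +10), (+17, +11). These grow by (+2, +1) each step.
step 8: a=78, b=66 + (+19, +12) → a=97, b=78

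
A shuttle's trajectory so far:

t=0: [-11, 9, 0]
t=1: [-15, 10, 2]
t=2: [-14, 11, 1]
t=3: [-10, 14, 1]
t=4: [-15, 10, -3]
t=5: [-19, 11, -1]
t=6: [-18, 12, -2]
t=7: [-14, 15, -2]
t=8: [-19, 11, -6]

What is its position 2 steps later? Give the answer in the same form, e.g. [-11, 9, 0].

[-22, 13, -5]

Differencing gives [-4, +1, +2], [+1, +1, -1], [+4, +3, +0], [-5, -4, -4], [-4, +1, +2], [+1, +1, -1], [+4, +3, +0], [-5, -4, -4]. This is the pattern [-4, +1, +2], [+1, +1, -1], [+4, +3, +0], [-5, -4, -4] repeated.
step 9: apply [-4, +1, +2] → [-23, 12, -4]
step 10: apply [+1, +1, -1] → [-22, 13, -5]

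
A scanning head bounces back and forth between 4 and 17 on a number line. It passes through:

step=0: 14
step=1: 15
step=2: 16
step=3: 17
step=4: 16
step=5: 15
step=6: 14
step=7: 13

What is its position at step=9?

The value reflects between 4 and 17, moving 1 per step.
  step 8: 13 → 12
  step 9: 12 → 11

11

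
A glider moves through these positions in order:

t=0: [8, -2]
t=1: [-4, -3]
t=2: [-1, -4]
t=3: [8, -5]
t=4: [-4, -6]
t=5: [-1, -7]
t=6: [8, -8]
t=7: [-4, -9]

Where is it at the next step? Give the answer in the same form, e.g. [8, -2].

First: cycles through 8, -4, -1 every 3 steps. Step 8 lands at position 2 of the cycle → -1.
Second: linear, -1 per step → -10 at step 8.

[-1, -10]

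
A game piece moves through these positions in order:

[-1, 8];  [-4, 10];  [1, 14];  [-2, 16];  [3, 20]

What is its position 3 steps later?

Step-to-step displacements: [-3, +2], [+5, +4], [-3, +2], [+5, +4] — a repeating cycle of length 2.
step 5: apply [-3, +2] → [0, 22]
step 6: apply [+5, +4] → [5, 26]
step 7: apply [-3, +2] → [2, 28]

[2, 28]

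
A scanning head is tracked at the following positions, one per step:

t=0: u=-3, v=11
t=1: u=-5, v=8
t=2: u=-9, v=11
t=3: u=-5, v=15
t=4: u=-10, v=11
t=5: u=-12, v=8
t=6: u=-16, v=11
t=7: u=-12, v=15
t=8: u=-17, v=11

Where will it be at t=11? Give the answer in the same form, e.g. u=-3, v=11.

u=-19, v=15

Step-to-step displacements: (-2, -3), (-4, +3), (+4, +4), (-5, -4), (-2, -3), (-4, +3), (+4, +4), (-5, -4) — a repeating cycle of length 4.
step 9: apply (-2, -3) → u=-19, v=8
step 10: apply (-4, +3) → u=-23, v=11
step 11: apply (+4, +4) → u=-19, v=15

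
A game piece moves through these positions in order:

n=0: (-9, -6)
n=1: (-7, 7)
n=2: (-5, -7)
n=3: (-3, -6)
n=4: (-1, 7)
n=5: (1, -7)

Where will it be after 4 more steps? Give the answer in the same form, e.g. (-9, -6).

First: linear, +2 per step → 9 at step 9.
Second: cycles through -6, 7, -7 every 3 steps. Step 9 lands at position 0 of the cycle → -6.

(9, -6)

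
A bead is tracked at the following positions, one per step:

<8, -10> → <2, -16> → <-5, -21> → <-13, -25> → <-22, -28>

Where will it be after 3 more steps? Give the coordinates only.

<-55, -31>

Taking differences between consecutive positions: <-6, -6>, <-7, -5>, <-8, -4>, <-9, -3>. These grow by <-1, +1> each step.
step 5: <-22, -28> + <-10, -2> → <-32, -30>
step 6: <-32, -30> + <-11, -1> → <-43, -31>
step 7: <-43, -31> + <-12, +0> → <-55, -31>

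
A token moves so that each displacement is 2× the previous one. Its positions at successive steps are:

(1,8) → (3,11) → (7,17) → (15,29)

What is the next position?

(31,53)

Step-to-step displacements: (+2,+3), (+4,+6), (+8,+12); each is 2× the previous.
step 4: (15,29) + (+16,+24) → (31,53)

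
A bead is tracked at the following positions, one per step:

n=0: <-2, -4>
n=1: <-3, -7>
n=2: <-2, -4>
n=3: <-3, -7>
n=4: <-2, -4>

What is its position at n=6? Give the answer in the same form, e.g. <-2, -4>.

Step-to-step displacements: <-1, -3>, <+1, +3>, <-1, -3>, <+1, +3>; each is -1× the previous.
step 5: <-2, -4> + <-1, -3> → <-3, -7>
step 6: <-3, -7> + <+1, +3> → <-2, -4>

<-2, -4>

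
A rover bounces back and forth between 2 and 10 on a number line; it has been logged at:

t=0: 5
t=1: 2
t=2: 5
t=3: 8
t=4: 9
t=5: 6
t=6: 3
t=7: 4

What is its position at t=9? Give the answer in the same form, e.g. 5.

10

The value travels 3 per step and bounces off the walls at 2 and 10.
  step 8: 4 → 7
  step 9: 7 → 10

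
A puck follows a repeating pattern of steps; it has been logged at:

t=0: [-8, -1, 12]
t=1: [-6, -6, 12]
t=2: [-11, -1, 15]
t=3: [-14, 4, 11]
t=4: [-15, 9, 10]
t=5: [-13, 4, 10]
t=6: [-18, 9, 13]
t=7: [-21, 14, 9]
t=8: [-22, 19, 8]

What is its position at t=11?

The moves between consecutive positions are [+2, -5, +0], [-5, +5, +3], [-3, +5, -4], [-1, +5, -1], [+2, -5, +0], [-5, +5, +3], [-3, +5, -4], [-1, +5, -1]; they repeat the 4-cycle [[+2, -5, +0], [-5, +5, +3], [-3, +5, -4], [-1, +5, -1]].
step 9: apply [+2, -5, +0] → [-20, 14, 8]
step 10: apply [-5, +5, +3] → [-25, 19, 11]
step 11: apply [-3, +5, -4] → [-28, 24, 7]

[-28, 24, 7]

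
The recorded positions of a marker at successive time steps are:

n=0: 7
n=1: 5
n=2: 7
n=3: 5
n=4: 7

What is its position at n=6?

7

Consecutive displacements -2, +2, -2, +2 scale by a factor of -1 each step.
step 5: 7 − 2 → 5
step 6: 5 + 2 → 7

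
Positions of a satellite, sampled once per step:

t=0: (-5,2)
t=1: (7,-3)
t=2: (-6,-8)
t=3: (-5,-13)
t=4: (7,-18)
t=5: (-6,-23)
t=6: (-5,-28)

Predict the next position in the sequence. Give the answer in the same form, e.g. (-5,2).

The first coordinate repeats the cycle [-5, 7, -6] with period 3; step 7 mod 3 = 1, giving 7.
The second coordinate changes by -5 each step, so at step 7 it is 2 + 7·(-5) = -33.

(7,-33)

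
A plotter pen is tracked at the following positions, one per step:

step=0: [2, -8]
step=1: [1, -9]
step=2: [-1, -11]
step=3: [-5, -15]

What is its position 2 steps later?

[-29, -39]

The jumps are [-1, -1], [-2, -2], [-4, -4] — a geometric progression with ratio 2.
step 4: [-5, -15] + [-8, -8] → [-13, -23]
step 5: [-13, -23] + [-16, -16] → [-29, -39]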